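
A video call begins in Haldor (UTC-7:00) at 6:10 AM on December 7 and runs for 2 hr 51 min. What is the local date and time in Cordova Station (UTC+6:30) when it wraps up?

Convert start to UTC: 6:10 AM + 7:00 = 1:10 PM UTC on Dec 7.
Add 2 hours 51 minutes duration → 4:01 PM UTC.
Cordova Station is UTC+6:30, so local end time = 4:01 PM + 6:30 = 10:31 PM on Dec 7.

10:31 PM on December 7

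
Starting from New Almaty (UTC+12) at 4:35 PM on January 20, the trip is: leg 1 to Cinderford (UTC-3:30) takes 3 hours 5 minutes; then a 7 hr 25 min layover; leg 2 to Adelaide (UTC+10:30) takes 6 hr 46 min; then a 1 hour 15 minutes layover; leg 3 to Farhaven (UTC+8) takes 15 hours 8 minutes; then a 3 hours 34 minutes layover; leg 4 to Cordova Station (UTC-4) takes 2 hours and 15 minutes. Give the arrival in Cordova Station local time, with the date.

4:03 PM on January 21

Convert departure to UTC: 4:35 PM − 12:00 = 4:35 AM UTC on Jan 20.
Add 3 hours and 5 minutes leg 1 → 7:40 AM UTC.
Add 7 hours and 25 minutes layover in Cinderford → 3:05 PM UTC.
Add 6 hours and 46 minutes leg 2 → 9:51 PM UTC.
Add 1 hour 15 minutes layover in Adelaide → 11:06 PM UTC.
Add 15 hours 8 minutes leg 3 → 2:14 PM UTC (Jan 21).
Add 3 hours and 34 minutes layover in Farhaven → 5:48 PM UTC.
Add 2 hours 15 minutes leg 4 → 8:03 PM UTC.
Cordova Station is UTC−4:00, so local arrival = 8:03 PM − 4:00 = 4:03 PM on Jan 21.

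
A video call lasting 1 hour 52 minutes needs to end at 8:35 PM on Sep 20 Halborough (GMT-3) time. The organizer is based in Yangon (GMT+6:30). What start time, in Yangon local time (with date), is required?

Target end time in UTC: 8:35 PM + 3:00 = 11:35 PM on Sep 20.
Subtract 1 hour and 52 minutes → start 9:43 PM UTC on Sep 20.
Yangon is UTC+6:30: 9:43 PM + 6:30 = 4:13 AM on Sep 21.

4:13 AM on Sep 21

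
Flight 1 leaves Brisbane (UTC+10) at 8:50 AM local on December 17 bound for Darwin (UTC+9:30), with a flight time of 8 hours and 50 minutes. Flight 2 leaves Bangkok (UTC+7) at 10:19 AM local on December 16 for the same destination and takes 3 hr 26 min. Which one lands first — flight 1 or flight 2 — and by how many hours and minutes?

Flight 1 in UTC: 8:50 AM − 10:00 = 10:50 PM on Dec 16.
+8 hours and 50 minutes → arrive 7:40 AM UTC on Dec 17.
Flight 2 in UTC: 10:19 AM − 7:00 = 3:19 AM on Dec 16.
+3 hours 26 minutes → arrive 6:45 AM UTC on Dec 16.
Flight 2 lands earlier by 24 hours 55 minutes.

the second, by 24 hours 55 minutes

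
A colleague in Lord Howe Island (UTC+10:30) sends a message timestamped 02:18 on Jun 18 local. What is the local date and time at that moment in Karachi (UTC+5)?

20:48 on June 17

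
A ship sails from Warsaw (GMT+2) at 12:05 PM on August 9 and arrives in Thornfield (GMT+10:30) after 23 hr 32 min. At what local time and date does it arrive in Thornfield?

Convert departure to UTC: 12:05 PM − 2:00 = 10:05 AM UTC on Aug 9.
Add 23 hours 32 minutes travel time → 9:37 AM UTC (Aug 10).
Thornfield is UTC+10:30, so local arrival = 9:37 AM + 10:30 = 8:07 PM on Aug 10.

8:07 PM on August 10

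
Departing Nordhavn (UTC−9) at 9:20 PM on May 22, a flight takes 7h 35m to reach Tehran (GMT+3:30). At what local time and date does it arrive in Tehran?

5:25 PM on May 23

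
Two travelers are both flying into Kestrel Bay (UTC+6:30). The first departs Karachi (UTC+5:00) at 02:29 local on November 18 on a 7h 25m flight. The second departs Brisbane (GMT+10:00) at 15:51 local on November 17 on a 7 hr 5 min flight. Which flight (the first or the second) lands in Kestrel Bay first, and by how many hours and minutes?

the second, by 15 hours 58 minutes

Flight 1 in UTC: 02:29 − 5:00 = 21:29 on Nov 17.
+7 hours and 25 minutes → arrive 04:54 UTC on Nov 18.
Flight 2 in UTC: 15:51 − 10:00 = 05:51 on Nov 17.
+7 hours 5 minutes → arrive 12:56 UTC on Nov 17.
Flight 2 lands earlier by 15 hours 58 minutes.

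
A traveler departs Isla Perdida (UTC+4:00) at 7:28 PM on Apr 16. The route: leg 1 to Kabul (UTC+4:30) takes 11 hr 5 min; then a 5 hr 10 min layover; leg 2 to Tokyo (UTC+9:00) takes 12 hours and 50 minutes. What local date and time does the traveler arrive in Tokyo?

5:33 AM on April 18

Convert departure to UTC: 7:28 PM − 4:00 = 3:28 PM UTC on Apr 16.
Add 11 hours and 5 minutes leg 1 → 2:33 AM UTC (Apr 17).
Add 5 hours and 10 minutes layover in Kabul → 7:43 AM UTC.
Add 12 hours 50 minutes leg 2 → 8:33 PM UTC.
Tokyo is UTC+9:00, so local arrival = 8:33 PM + 9:00 = 5:33 AM on Apr 18.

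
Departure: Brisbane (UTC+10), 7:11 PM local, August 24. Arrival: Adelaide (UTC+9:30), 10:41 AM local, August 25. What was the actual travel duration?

16 hours

Departure in UTC: 7:11 PM − 10:00 = 9:11 AM on Aug 24.
Arrival in UTC: 10:41 AM − 9:30 = 1:11 AM on Aug 25.
Elapsed = 1:11 AM − 9:11 AM (+1 day) = 16 hours.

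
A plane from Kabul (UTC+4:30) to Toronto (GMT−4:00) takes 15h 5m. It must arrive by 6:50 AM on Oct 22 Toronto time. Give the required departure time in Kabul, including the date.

Target arrival in UTC: 6:50 AM + 4:00 = 10:50 AM on Oct 22.
Subtract 15 hours and 5 minutes → departure 7:45 PM UTC on Oct 21.
Kabul is UTC+4:30: 7:45 PM + 4:30 = 12:15 AM on Oct 22.

12:15 AM on Oct 22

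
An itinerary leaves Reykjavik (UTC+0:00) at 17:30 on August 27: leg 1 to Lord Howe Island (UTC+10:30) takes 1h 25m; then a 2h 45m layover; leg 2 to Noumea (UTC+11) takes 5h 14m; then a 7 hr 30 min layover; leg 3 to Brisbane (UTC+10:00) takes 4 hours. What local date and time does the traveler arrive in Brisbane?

00:24 on Aug 29

Reykjavik is at UTC+0, so departure is already 17:30 UTC on Aug 27.
Add 1 hour and 25 minutes leg 1 → 18:55 UTC.
Add 2 hours 45 minutes layover in Lord Howe Island → 21:40 UTC.
Add 5 hours 14 minutes leg 2 → 02:54 UTC (Aug 28).
Add 7 hours 30 minutes layover in Noumea → 10:24 UTC.
Add 4 hours leg 3 → 14:24 UTC.
Brisbane is UTC+10:00, so local arrival = 14:24 + 10:00 = 00:24 on Aug 29.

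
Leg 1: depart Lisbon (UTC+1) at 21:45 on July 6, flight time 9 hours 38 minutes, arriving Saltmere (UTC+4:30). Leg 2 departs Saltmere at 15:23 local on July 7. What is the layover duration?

Convert departure to UTC: 21:45 − 1:00 = 20:45 UTC on Jul 6.
Add 9 hours and 38 minutes flight time → 06:23 UTC (Jul 7).
Saltmere is UTC+4:30, so local arrival = 06:23 + 4:30 = 10:53 on Jul 7.
Layover = 15:23 − 10:53 = 4 hours 30 minutes.

4 hours 30 minutes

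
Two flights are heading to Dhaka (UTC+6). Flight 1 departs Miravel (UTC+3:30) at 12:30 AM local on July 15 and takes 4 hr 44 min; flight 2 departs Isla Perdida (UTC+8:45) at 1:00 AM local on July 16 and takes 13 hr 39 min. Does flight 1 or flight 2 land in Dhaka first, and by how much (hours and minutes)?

Flight 1 in UTC: 12:30 AM − 3:30 = 9:00 PM on Jul 14.
+4 hours and 44 minutes → arrive 1:44 AM UTC on Jul 15.
Flight 2 in UTC: 1:00 AM − 8:45 = 4:15 PM on Jul 15.
+13 hours 39 minutes → arrive 5:54 AM UTC on Jul 16.
Flight 1 lands earlier by 28 hours 10 minutes.

the first, by 28 hours 10 minutes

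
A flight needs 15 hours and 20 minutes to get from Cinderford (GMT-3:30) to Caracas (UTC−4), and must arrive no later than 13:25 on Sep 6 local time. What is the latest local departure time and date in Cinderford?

22:35 on September 5

Target arrival in UTC: 13:25 + 4:00 = 17:25 on Sep 6.
Subtract 15 hours 20 minutes → departure 02:05 UTC on Sep 6.
Cinderford is UTC−3:30: 02:05 − 3:30 = 22:35 on Sep 5.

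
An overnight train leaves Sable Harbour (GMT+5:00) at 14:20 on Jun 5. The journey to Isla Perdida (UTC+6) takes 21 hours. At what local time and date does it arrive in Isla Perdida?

Convert departure to UTC: 14:20 − 5:00 = 09:20 UTC on Jun 5.
Add 21 hours travel time → 06:20 UTC (Jun 6).
Isla Perdida is UTC+6:00, so local arrival = 06:20 + 6:00 = 12:20 on Jun 6.

12:20 on June 6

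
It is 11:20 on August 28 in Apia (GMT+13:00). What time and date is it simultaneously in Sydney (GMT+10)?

08:20 on August 28

Sydney is 3:00 behind Apia.
Shift by the zone difference: 11:20 − 3:00 = 08:20 on Aug 28 in Sydney.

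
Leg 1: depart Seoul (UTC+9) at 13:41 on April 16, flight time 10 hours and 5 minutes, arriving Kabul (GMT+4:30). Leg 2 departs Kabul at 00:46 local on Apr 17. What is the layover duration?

Convert departure to UTC: 13:41 − 9:00 = 04:41 UTC on Apr 16.
Add 10 hours 5 minutes flight time → 14:46 UTC.
Kabul is UTC+4:30, so local arrival = 14:46 + 4:30 = 19:16 on Apr 16.
Layover = 00:46 − 19:16 (+1 day) = 5 hours 30 minutes.

5 hours 30 minutes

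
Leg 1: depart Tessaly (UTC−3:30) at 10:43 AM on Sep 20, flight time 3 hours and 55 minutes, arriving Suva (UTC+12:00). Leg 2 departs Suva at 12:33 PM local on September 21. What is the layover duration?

Convert departure to UTC: 10:43 AM + 3:30 = 2:13 PM UTC on Sep 20.
Add 3 hours and 55 minutes flight time → 6:08 PM UTC.
Suva is UTC+12:00, so local arrival = 6:08 PM + 12:00 = 6:08 AM on Sep 21.
Layover = 12:33 PM − 6:08 AM = 6 hours 25 minutes.

6 hours 25 minutes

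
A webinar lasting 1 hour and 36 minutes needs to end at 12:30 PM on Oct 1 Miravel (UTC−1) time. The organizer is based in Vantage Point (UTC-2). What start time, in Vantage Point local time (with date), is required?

Target end time in UTC: 12:30 PM + 1:00 = 1:30 PM on Oct 1.
Subtract 1 hour 36 minutes → start 11:54 AM UTC on Oct 1.
Vantage Point is UTC−2:00: 11:54 AM − 2:00 = 9:54 AM on Oct 1.

9:54 AM on October 1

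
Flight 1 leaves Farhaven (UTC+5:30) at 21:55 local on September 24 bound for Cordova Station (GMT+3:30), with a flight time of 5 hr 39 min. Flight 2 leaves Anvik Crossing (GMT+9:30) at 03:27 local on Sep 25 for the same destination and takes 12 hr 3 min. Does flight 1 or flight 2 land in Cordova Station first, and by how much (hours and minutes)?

Flight 1 in UTC: 21:55 − 5:30 = 16:25 on Sep 24.
+5 hours and 39 minutes → arrive 22:04 UTC on Sep 24.
Flight 2 in UTC: 03:27 − 9:30 = 17:57 on Sep 24.
+12 hours and 3 minutes → arrive 06:00 UTC on Sep 25.
Flight 1 lands earlier by 7 hours 56 minutes.

the first, by 7 hours 56 minutes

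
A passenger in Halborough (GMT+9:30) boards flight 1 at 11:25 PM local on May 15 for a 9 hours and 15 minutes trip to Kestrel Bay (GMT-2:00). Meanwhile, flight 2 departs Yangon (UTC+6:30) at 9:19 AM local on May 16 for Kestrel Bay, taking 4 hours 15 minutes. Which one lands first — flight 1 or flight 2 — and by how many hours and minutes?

the first, by 7 hours 54 minutes

Flight 1 in UTC: 11:25 PM − 9:30 = 1:55 PM on May 15.
+9 hours and 15 minutes → arrive 11:10 PM UTC on May 15.
Flight 2 in UTC: 9:19 AM − 6:30 = 2:49 AM on May 16.
+4 hours 15 minutes → arrive 7:04 AM UTC on May 16.
Flight 1 lands earlier by 7 hours 54 minutes.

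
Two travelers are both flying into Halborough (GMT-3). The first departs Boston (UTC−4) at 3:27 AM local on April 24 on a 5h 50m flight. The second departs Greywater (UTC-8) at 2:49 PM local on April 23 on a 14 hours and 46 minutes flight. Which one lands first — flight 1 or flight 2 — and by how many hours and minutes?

the first, by 18 minutes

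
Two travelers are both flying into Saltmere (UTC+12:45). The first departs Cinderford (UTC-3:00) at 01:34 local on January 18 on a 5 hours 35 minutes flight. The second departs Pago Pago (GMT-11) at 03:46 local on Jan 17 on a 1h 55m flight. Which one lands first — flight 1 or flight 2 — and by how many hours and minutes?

the second, by 17 hours 28 minutes

Flight 1 in UTC: 01:34 + 3:00 = 04:34 on Jan 18.
+5 hours and 35 minutes → arrive 10:09 UTC on Jan 18.
Flight 2 in UTC: 03:46 + 11:00 = 14:46 on Jan 17.
+1 hour and 55 minutes → arrive 16:41 UTC on Jan 17.
Flight 2 lands earlier by 17 hours 28 minutes.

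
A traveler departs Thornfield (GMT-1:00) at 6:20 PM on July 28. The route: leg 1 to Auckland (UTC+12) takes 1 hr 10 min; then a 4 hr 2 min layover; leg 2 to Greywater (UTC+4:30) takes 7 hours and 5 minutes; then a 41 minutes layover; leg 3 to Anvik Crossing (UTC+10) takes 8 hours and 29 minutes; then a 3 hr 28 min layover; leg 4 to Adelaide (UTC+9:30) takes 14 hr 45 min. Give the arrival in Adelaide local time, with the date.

8:30 PM on Jul 30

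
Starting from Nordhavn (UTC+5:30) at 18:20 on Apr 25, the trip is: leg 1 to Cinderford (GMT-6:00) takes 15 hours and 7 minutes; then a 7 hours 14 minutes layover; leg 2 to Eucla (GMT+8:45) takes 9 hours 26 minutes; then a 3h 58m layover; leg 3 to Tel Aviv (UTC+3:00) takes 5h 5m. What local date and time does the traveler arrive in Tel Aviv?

Convert departure to UTC: 18:20 − 5:30 = 12:50 UTC on Apr 25.
Add 15 hours 7 minutes leg 1 → 03:57 UTC (Apr 26).
Add 7 hours 14 minutes layover in Cinderford → 11:11 UTC.
Add 9 hours and 26 minutes leg 2 → 20:37 UTC.
Add 3 hours and 58 minutes layover in Eucla → 00:35 UTC (Apr 27).
Add 5 hours 5 minutes leg 3 → 05:40 UTC.
Tel Aviv is UTC+3:00, so local arrival = 05:40 + 3:00 = 08:40 on Apr 27.

08:40 on April 27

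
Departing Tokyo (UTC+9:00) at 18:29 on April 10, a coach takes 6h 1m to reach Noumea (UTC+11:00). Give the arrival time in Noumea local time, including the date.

Noumea is 2:00 ahead of Tokyo.
After 6 hours 1 minute it is 00:30 (Apr 11) in Tokyo.
Shift by the zone difference: 00:30 + 2:00 = 02:30 on Apr 11 in Noumea.

02:30 on Apr 11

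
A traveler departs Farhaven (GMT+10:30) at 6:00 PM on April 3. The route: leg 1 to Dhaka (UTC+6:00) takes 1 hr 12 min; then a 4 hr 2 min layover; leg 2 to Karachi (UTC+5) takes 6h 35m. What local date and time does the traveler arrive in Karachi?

Convert departure to UTC: 6:00 PM − 10:30 = 7:30 AM UTC on Apr 3.
Add 1 hour 12 minutes leg 1 → 8:42 AM UTC.
Add 4 hours and 2 minutes layover in Dhaka → 12:44 PM UTC.
Add 6 hours 35 minutes leg 2 → 7:19 PM UTC.
Karachi is UTC+5:00, so local arrival = 7:19 PM + 5:00 = 12:19 AM on Apr 4.

12:19 AM on Apr 4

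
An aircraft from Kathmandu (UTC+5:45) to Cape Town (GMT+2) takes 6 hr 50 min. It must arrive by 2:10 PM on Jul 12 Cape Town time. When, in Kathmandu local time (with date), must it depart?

11:05 AM on Jul 12

Target arrival in UTC: 2:10 PM − 2:00 = 12:10 PM on Jul 12.
Subtract 6 hours and 50 minutes → departure 5:20 AM UTC on Jul 12.
Kathmandu is UTC+5:45: 5:20 AM + 5:45 = 11:05 AM on Jul 12.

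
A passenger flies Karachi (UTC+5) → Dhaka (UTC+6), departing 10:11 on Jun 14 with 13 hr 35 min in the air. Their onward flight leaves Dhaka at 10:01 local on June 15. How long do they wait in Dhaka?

Convert departure to UTC: 10:11 − 5:00 = 05:11 UTC on Jun 14.
Add 13 hours 35 minutes flight time → 18:46 UTC.
Dhaka is UTC+6:00, so local arrival = 18:46 + 6:00 = 00:46 on Jun 15.
Layover = 10:01 − 00:46 = 9 hours 15 minutes.

9 hours 15 minutes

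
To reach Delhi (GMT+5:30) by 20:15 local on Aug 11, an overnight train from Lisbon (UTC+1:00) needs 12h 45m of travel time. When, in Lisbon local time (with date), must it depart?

Target arrival in UTC: 20:15 − 5:30 = 14:45 on Aug 11.
Subtract 12 hours and 45 minutes → departure 02:00 UTC on Aug 11.
Lisbon is UTC+1:00: 02:00 + 1:00 = 03:00 on Aug 11.

03:00 on Aug 11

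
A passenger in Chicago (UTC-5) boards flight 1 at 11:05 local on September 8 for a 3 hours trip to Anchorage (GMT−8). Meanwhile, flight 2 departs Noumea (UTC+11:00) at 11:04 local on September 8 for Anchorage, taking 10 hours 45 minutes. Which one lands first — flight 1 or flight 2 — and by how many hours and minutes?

the second, by 8 hours 16 minutes

Flight 1 in UTC: 11:05 + 5:00 = 16:05 on Sep 8.
+3 hours → arrive 19:05 UTC on Sep 8.
Flight 2 in UTC: 11:04 − 11:00 = 00:04 on Sep 8.
+10 hours and 45 minutes → arrive 10:49 UTC on Sep 8.
Flight 2 lands earlier by 8 hours 16 minutes.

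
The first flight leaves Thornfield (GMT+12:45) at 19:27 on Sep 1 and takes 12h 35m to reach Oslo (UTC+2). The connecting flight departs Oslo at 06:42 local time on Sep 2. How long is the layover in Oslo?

9 hours 25 minutes

Convert departure to UTC: 19:27 − 12:45 = 06:42 UTC on Sep 1.
Add 12 hours and 35 minutes flight time → 19:17 UTC.
Oslo is UTC+2:00, so local arrival = 19:17 + 2:00 = 21:17 on Sep 1.
Layover = 06:42 − 21:17 (+1 day) = 9 hours 25 minutes.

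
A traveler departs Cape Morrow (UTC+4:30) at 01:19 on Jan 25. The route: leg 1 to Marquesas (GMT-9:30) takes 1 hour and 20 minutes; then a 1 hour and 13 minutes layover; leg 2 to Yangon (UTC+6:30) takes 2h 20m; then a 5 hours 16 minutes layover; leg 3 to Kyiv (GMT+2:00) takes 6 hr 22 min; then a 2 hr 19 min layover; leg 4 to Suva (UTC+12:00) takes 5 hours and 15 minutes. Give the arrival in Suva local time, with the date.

Convert departure to UTC: 01:19 − 4:30 = 20:49 UTC on Jan 24.
Add 1 hour and 20 minutes leg 1 → 22:09 UTC.
Add 1 hour and 13 minutes layover in Marquesas → 23:22 UTC.
Add 2 hours 20 minutes leg 2 → 01:42 UTC (Jan 25).
Add 5 hours 16 minutes layover in Yangon → 06:58 UTC.
Add 6 hours and 22 minutes leg 3 → 13:20 UTC.
Add 2 hours and 19 minutes layover in Kyiv → 15:39 UTC.
Add 5 hours 15 minutes leg 4 → 20:54 UTC.
Suva is UTC+12:00, so local arrival = 20:54 + 12:00 = 08:54 on Jan 26.

08:54 on Jan 26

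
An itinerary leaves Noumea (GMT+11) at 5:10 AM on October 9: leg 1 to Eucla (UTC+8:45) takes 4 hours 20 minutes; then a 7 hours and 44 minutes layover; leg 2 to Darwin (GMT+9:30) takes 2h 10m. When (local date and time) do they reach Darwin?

Convert departure to UTC: 5:10 AM − 11:00 = 6:10 PM UTC on Oct 8.
Add 4 hours and 20 minutes leg 1 → 10:30 PM UTC.
Add 7 hours and 44 minutes layover in Eucla → 6:14 AM UTC (Oct 9).
Add 2 hours 10 minutes leg 2 → 8:24 AM UTC.
Darwin is UTC+9:30, so local arrival = 8:24 AM + 9:30 = 5:54 PM on Oct 9.

5:54 PM on October 9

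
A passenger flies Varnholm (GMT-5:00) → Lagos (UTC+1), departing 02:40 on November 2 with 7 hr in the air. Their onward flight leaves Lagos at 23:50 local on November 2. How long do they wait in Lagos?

Convert departure to UTC: 02:40 + 5:00 = 07:40 UTC on Nov 2.
Add 7 hours flight time → 14:40 UTC.
Lagos is UTC+1:00, so local arrival = 14:40 + 1:00 = 15:40 on Nov 2.
Layover = 23:50 − 15:40 = 8 hours 10 minutes.

8 hours 10 minutes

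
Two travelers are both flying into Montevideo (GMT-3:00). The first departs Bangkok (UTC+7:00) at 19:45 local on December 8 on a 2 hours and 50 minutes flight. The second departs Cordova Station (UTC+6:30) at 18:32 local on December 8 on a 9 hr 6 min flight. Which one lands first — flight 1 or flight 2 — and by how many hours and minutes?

the first, by 5 hours 33 minutes

Flight 1 in UTC: 19:45 − 7:00 = 12:45 on Dec 8.
+2 hours and 50 minutes → arrive 15:35 UTC on Dec 8.
Flight 2 in UTC: 18:32 − 6:30 = 12:02 on Dec 8.
+9 hours 6 minutes → arrive 21:08 UTC on Dec 8.
Flight 1 lands earlier by 5 hours 33 minutes.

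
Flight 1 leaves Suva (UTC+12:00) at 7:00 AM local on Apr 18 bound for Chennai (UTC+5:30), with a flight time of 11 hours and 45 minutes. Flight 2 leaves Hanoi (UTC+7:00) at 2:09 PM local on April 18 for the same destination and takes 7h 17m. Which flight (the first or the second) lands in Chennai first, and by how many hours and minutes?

Flight 1 in UTC: 7:00 AM − 12:00 = 7:00 PM on Apr 17.
+11 hours and 45 minutes → arrive 6:45 AM UTC on Apr 18.
Flight 2 in UTC: 2:09 PM − 7:00 = 7:09 AM on Apr 18.
+7 hours and 17 minutes → arrive 2:26 PM UTC on Apr 18.
Flight 1 lands earlier by 7 hours 41 minutes.

the first, by 7 hours 41 minutes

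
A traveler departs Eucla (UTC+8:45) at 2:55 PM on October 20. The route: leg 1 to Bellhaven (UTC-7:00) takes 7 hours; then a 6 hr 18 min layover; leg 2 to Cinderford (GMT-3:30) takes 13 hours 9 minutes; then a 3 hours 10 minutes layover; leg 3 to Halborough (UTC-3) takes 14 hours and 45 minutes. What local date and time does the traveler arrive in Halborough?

11:32 PM on October 21

Convert departure to UTC: 2:55 PM − 8:45 = 6:10 AM UTC on Oct 20.
Add 7 hours leg 1 → 1:10 PM UTC.
Add 6 hours 18 minutes layover in Bellhaven → 7:28 PM UTC.
Add 13 hours and 9 minutes leg 2 → 8:37 AM UTC (Oct 21).
Add 3 hours 10 minutes layover in Cinderford → 11:47 AM UTC.
Add 14 hours and 45 minutes leg 3 → 2:32 AM UTC (Oct 22).
Halborough is UTC−3:00, so local arrival = 2:32 AM − 3:00 = 11:32 PM on Oct 21.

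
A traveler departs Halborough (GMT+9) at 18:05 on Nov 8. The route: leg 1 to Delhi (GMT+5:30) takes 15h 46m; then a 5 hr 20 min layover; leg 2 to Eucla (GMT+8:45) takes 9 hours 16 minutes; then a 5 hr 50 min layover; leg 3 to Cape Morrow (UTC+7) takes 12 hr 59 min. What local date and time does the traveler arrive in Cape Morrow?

17:16 on Nov 10

Convert departure to UTC: 18:05 − 9:00 = 09:05 UTC on Nov 8.
Add 15 hours and 46 minutes leg 1 → 00:51 UTC (Nov 9).
Add 5 hours 20 minutes layover in Delhi → 06:11 UTC.
Add 9 hours and 16 minutes leg 2 → 15:27 UTC.
Add 5 hours 50 minutes layover in Eucla → 21:17 UTC.
Add 12 hours and 59 minutes leg 3 → 10:16 UTC (Nov 10).
Cape Morrow is UTC+7:00, so local arrival = 10:16 + 7:00 = 17:16 on Nov 10.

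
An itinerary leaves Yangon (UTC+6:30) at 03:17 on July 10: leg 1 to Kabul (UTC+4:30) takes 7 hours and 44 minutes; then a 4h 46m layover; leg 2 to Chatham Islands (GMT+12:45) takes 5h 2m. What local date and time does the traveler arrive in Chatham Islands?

03:04 on Jul 11

Convert departure to UTC: 03:17 − 6:30 = 20:47 UTC on Jul 9.
Add 7 hours and 44 minutes leg 1 → 04:31 UTC (Jul 10).
Add 4 hours and 46 minutes layover in Kabul → 09:17 UTC.
Add 5 hours 2 minutes leg 2 → 14:19 UTC.
Chatham Islands is UTC+12:45, so local arrival = 14:19 + 12:45 = 03:04 on Jul 11.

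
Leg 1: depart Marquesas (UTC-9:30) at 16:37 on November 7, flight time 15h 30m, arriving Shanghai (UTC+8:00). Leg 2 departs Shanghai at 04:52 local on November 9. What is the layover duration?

3 hours 15 minutes

Convert departure to UTC: 16:37 + 9:30 = 02:07 UTC on Nov 8.
Add 15 hours 30 minutes flight time → 17:37 UTC.
Shanghai is UTC+8:00, so local arrival = 17:37 + 8:00 = 01:37 on Nov 9.
Layover = 04:52 − 01:37 = 3 hours 15 minutes.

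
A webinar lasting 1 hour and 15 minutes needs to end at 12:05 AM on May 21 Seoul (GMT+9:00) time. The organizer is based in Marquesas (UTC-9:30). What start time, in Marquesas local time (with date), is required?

Target end time in UTC: 12:05 AM − 9:00 = 3:05 PM on May 20.
Subtract 1 hour 15 minutes → start 1:50 PM UTC on May 20.
Marquesas is UTC−9:30: 1:50 PM − 9:30 = 4:20 AM on May 20.

4:20 AM on May 20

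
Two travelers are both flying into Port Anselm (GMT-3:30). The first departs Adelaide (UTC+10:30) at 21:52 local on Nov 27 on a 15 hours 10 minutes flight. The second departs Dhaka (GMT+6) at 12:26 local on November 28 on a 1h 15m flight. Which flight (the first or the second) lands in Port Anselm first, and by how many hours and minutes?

Flight 1 in UTC: 21:52 − 10:30 = 11:22 on Nov 27.
+15 hours and 10 minutes → arrive 02:32 UTC on Nov 28.
Flight 2 in UTC: 12:26 − 6:00 = 06:26 on Nov 28.
+1 hour 15 minutes → arrive 07:41 UTC on Nov 28.
Flight 1 lands earlier by 5 hours 9 minutes.

the first, by 5 hours 9 minutes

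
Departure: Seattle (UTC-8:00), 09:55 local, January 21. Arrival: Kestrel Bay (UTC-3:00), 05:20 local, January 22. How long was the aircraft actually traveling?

14 hours 25 minutes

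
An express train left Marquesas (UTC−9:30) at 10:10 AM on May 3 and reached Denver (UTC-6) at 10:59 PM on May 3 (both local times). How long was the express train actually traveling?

9 hours 19 minutes

Departure in UTC: 10:10 AM + 9:30 = 7:40 PM on May 3.
Arrival in UTC: 10:59 PM + 6:00 = 4:59 AM on May 4.
Elapsed = 4:59 AM − 7:40 PM (+1 day) = 9 hours 19 minutes.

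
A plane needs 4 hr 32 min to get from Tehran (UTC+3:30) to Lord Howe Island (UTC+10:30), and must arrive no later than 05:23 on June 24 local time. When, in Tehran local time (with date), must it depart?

Target arrival in UTC: 05:23 − 10:30 = 18:53 on Jun 23.
Subtract 4 hours 32 minutes → departure 14:21 UTC on Jun 23.
Tehran is UTC+3:30: 14:21 + 3:30 = 17:51 on Jun 23.

17:51 on Jun 23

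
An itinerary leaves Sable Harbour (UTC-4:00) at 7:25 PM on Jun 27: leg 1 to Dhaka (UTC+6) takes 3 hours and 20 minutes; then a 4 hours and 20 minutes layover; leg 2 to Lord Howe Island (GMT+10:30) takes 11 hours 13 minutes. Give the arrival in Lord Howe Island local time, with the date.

Convert departure to UTC: 7:25 PM + 4:00 = 11:25 PM UTC on Jun 27.
Add 3 hours 20 minutes leg 1 → 2:45 AM UTC (Jun 28).
Add 4 hours and 20 minutes layover in Dhaka → 7:05 AM UTC.
Add 11 hours and 13 minutes leg 2 → 6:18 PM UTC.
Lord Howe Island is UTC+10:30, so local arrival = 6:18 PM + 10:30 = 4:48 AM on Jun 29.

4:48 AM on June 29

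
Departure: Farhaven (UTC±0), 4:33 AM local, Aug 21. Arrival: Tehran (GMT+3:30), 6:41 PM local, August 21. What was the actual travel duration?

Departure is already UTC: 4:33 AM on Aug 21.
Arrival in UTC: 6:41 PM − 3:30 = 3:11 PM on Aug 21.
Elapsed = 3:11 PM − 4:33 AM = 10 hours 38 minutes.

10 hours 38 minutes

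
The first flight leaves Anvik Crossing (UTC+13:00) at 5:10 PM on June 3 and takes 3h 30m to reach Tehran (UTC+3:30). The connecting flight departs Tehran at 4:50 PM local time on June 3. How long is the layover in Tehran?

Convert departure to UTC: 5:10 PM − 13:00 = 4:10 AM UTC on Jun 3.
Add 3 hours and 30 minutes flight time → 7:40 AM UTC.
Tehran is UTC+3:30, so local arrival = 7:40 AM + 3:30 = 11:10 AM on Jun 3.
Layover = 4:50 PM − 11:10 AM = 5 hours 40 minutes.

5 hours 40 minutes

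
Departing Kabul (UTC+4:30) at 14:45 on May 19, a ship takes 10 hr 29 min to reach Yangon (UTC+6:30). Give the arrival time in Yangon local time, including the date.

03:14 on May 20

Convert departure to UTC: 14:45 − 4:30 = 10:15 UTC on May 19.
Add 10 hours 29 minutes travel time → 20:44 UTC.
Yangon is UTC+6:30, so local arrival = 20:44 + 6:30 = 03:14 on May 20.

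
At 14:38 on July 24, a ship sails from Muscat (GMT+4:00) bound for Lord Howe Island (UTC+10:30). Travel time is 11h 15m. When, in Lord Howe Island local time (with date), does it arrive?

Convert departure to UTC: 14:38 − 4:00 = 10:38 UTC on Jul 24.
Add 11 hours and 15 minutes travel time → 21:53 UTC.
Lord Howe Island is UTC+10:30, so local arrival = 21:53 + 10:30 = 08:23 on Jul 25.

08:23 on July 25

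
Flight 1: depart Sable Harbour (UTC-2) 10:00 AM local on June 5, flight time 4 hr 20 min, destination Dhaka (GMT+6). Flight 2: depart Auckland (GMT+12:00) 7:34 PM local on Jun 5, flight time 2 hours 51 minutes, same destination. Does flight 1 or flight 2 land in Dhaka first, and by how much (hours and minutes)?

the second, by 5 hours 55 minutes

Flight 1 in UTC: 10:00 AM + 2:00 = 12:00 PM on Jun 5.
+4 hours and 20 minutes → arrive 4:20 PM UTC on Jun 5.
Flight 2 in UTC: 7:34 PM − 12:00 = 7:34 AM on Jun 5.
+2 hours 51 minutes → arrive 10:25 AM UTC on Jun 5.
Flight 2 lands earlier by 5 hours 55 minutes.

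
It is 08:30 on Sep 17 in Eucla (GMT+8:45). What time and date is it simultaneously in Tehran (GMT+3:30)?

In UTC: 08:30 − 8:45 = 23:45 on Sep 16.
Tehran is UTC+3:30: 23:45 + 3:30 = 03:15 on Sep 17.

03:15 on Sep 17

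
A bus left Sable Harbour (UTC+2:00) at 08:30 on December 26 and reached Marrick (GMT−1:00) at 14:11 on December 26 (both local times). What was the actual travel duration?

8 hours 41 minutes

Departure in UTC: 08:30 − 2:00 = 06:30 on Dec 26.
Arrival in UTC: 14:11 + 1:00 = 15:11 on Dec 26.
Elapsed = 15:11 − 06:30 = 8 hours 41 minutes.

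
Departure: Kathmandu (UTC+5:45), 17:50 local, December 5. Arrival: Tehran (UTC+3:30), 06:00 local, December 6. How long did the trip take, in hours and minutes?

Departure in UTC: 17:50 − 5:45 = 12:05 on Dec 5.
Arrival in UTC: 06:00 − 3:30 = 02:30 on Dec 6.
Elapsed = 02:30 − 12:05 (+1 day) = 14 hours 25 minutes.

14 hours 25 minutes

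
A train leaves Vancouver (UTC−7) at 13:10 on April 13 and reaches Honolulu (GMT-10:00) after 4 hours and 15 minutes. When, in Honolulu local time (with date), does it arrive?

Convert departure to UTC: 13:10 + 7:00 = 20:10 UTC on Apr 13.
Add 4 hours and 15 minutes travel time → 00:25 UTC (Apr 14).
Honolulu is UTC−10:00, so local arrival = 00:25 − 10:00 = 14:25 on Apr 13.

14:25 on Apr 13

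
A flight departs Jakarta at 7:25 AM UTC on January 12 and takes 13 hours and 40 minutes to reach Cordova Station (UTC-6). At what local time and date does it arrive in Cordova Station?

3:05 PM on Jan 12

Departure is given in UTC: 7:25 AM on Jan 12.
Add 13 hours and 40 minutes → 9:05 PM UTC.
Cordova Station is UTC−6:00: 9:05 PM − 6:00 = 3:05 PM on Jan 12.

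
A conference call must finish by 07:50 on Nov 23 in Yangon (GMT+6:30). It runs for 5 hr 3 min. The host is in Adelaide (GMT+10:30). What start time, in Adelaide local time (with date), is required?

06:47 on Nov 23

Target end time in UTC: 07:50 − 6:30 = 01:20 on Nov 23.
Subtract 5 hours 3 minutes → start 20:17 UTC on Nov 22.
Adelaide is UTC+10:30: 20:17 + 10:30 = 06:47 on Nov 23.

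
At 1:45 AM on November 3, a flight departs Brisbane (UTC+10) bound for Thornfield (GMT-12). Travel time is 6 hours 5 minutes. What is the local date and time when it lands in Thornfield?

Convert departure to UTC: 1:45 AM − 10:00 = 3:45 PM UTC on Nov 2.
Add 6 hours and 5 minutes travel time → 9:50 PM UTC.
Thornfield is UTC−12:00, so local arrival = 9:50 PM − 12:00 = 9:50 AM on Nov 2.

9:50 AM on November 2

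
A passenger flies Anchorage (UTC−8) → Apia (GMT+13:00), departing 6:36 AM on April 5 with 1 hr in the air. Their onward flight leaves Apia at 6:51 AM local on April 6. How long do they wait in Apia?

Convert departure to UTC: 6:36 AM + 8:00 = 2:36 PM UTC on Apr 5.
Add 1 hour flight time → 3:36 PM UTC.
Apia is UTC+13:00, so local arrival = 3:36 PM + 13:00 = 4:36 AM on Apr 6.
Layover = 6:51 AM − 4:36 AM = 2 hours 15 minutes.

2 hours 15 minutes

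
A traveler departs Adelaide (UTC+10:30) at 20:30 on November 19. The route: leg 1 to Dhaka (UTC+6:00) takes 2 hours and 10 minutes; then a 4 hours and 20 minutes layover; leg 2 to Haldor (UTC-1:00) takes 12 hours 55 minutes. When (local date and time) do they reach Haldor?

04:25 on November 20

Convert departure to UTC: 20:30 − 10:30 = 10:00 UTC on Nov 19.
Add 2 hours 10 minutes leg 1 → 12:10 UTC.
Add 4 hours 20 minutes layover in Dhaka → 16:30 UTC.
Add 12 hours 55 minutes leg 2 → 05:25 UTC (Nov 20).
Haldor is UTC−1:00, so local arrival = 05:25 − 1:00 = 04:25 on Nov 20.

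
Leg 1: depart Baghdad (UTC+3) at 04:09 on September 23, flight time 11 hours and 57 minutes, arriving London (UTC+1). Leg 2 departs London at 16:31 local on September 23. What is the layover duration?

Convert departure to UTC: 04:09 − 3:00 = 01:09 UTC on Sep 23.
Add 11 hours 57 minutes flight time → 13:06 UTC.
London is UTC+1:00, so local arrival = 13:06 + 1:00 = 14:06 on Sep 23.
Layover = 16:31 − 14:06 = 2 hours 25 minutes.

2 hours 25 minutes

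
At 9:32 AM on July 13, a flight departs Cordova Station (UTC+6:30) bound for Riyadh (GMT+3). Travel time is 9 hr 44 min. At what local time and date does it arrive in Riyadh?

3:46 PM on July 13

Riyadh is 3:30 behind Cordova Station.
After 9 hours 44 minutes it is 7:16 PM in Cordova Station.
Shift by the zone difference: 7:16 PM − 3:30 = 3:46 PM on Jul 13 in Riyadh.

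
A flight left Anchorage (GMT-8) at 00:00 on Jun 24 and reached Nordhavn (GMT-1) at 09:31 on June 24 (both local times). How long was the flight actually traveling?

2 hours 31 minutes

Departure in UTC: 00:00 + 8:00 = 08:00 on Jun 24.
Arrival in UTC: 09:31 + 1:00 = 10:31 on Jun 24.
Elapsed = 10:31 − 08:00 = 2 hours 31 minutes.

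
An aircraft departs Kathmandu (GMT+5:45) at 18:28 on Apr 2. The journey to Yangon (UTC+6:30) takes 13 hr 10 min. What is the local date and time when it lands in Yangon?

08:23 on April 3

Convert departure to UTC: 18:28 − 5:45 = 12:43 UTC on Apr 2.
Add 13 hours and 10 minutes travel time → 01:53 UTC (Apr 3).
Yangon is UTC+6:30, so local arrival = 01:53 + 6:30 = 08:23 on Apr 3.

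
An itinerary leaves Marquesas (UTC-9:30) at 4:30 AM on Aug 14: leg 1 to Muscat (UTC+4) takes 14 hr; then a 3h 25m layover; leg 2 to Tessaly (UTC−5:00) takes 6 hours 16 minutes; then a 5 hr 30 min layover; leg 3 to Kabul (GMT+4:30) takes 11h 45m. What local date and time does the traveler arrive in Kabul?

11:26 AM on August 16

Convert departure to UTC: 4:30 AM + 9:30 = 2:00 PM UTC on Aug 14.
Add 14 hours leg 1 → 4:00 AM UTC (Aug 15).
Add 3 hours 25 minutes layover in Muscat → 7:25 AM UTC.
Add 6 hours 16 minutes leg 2 → 1:41 PM UTC.
Add 5 hours and 30 minutes layover in Tessaly → 7:11 PM UTC.
Add 11 hours 45 minutes leg 3 → 6:56 AM UTC (Aug 16).
Kabul is UTC+4:30, so local arrival = 6:56 AM + 4:30 = 11:26 AM on Aug 16.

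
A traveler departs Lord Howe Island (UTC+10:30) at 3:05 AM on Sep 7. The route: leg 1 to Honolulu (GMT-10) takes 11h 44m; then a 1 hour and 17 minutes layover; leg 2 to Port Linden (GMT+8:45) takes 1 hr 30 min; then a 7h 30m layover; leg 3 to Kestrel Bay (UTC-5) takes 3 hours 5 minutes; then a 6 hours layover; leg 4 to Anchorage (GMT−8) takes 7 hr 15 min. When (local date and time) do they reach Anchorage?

Convert departure to UTC: 3:05 AM − 10:30 = 4:35 PM UTC on Sep 6.
Add 11 hours 44 minutes leg 1 → 4:19 AM UTC (Sep 7).
Add 1 hour and 17 minutes layover in Honolulu → 5:36 AM UTC.
Add 1 hour and 30 minutes leg 2 → 7:06 AM UTC.
Add 7 hours and 30 minutes layover in Port Linden → 2:36 PM UTC.
Add 3 hours and 5 minutes leg 3 → 5:41 PM UTC.
Add 6 hours layover in Kestrel Bay → 11:41 PM UTC.
Add 7 hours and 15 minutes leg 4 → 6:56 AM UTC (Sep 8).
Anchorage is UTC−8:00, so local arrival = 6:56 AM − 8:00 = 10:56 PM on Sep 7.

10:56 PM on September 7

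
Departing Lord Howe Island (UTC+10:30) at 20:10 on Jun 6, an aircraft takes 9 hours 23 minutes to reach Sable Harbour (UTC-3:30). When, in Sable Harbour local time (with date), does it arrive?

Convert departure to UTC: 20:10 − 10:30 = 09:40 UTC on Jun 6.
Add 9 hours 23 minutes travel time → 19:03 UTC.
Sable Harbour is UTC−3:30, so local arrival = 19:03 − 3:30 = 15:33 on Jun 6.

15:33 on Jun 6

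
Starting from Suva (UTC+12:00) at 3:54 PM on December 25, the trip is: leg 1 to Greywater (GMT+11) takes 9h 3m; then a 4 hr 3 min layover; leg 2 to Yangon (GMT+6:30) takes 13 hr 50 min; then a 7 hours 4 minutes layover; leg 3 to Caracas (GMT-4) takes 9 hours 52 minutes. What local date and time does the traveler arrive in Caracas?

Convert departure to UTC: 3:54 PM − 12:00 = 3:54 AM UTC on Dec 25.
Add 9 hours and 3 minutes leg 1 → 12:57 PM UTC.
Add 4 hours 3 minutes layover in Greywater → 5:00 PM UTC.
Add 13 hours 50 minutes leg 2 → 6:50 AM UTC (Dec 26).
Add 7 hours 4 minutes layover in Yangon → 1:54 PM UTC.
Add 9 hours and 52 minutes leg 3 → 11:46 PM UTC.
Caracas is UTC−4:00, so local arrival = 11:46 PM − 4:00 = 7:46 PM on Dec 26.

7:46 PM on December 26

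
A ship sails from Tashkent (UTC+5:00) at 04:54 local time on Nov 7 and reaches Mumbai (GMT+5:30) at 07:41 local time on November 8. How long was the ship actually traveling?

Departure in UTC: 04:54 − 5:00 = 23:54 on Nov 6.
Arrival in UTC: 07:41 − 5:30 = 02:11 on Nov 8.
Elapsed = 02:11 − 23:54 (+2 days) = 26 hours 17 minutes.

26 hours 17 minutes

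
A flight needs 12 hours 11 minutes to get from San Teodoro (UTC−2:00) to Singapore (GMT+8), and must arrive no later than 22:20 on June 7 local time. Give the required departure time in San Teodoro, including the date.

Target arrival in UTC: 22:20 − 8:00 = 14:20 on Jun 7.
Subtract 12 hours 11 minutes → departure 02:09 UTC on Jun 7.
San Teodoro is UTC−2:00: 02:09 − 2:00 = 00:09 on Jun 7.

00:09 on Jun 7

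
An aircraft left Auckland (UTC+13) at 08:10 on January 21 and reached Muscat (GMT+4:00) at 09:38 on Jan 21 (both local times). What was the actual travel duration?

10 hours 28 minutes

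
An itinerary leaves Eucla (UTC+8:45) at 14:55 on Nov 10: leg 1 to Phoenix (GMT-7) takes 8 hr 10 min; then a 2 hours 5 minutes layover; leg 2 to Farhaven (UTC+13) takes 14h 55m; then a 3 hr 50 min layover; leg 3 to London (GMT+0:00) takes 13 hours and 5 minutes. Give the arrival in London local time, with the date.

Convert departure to UTC: 14:55 − 8:45 = 06:10 UTC on Nov 10.
Add 8 hours 10 minutes leg 1 → 14:20 UTC.
Add 2 hours and 5 minutes layover in Phoenix → 16:25 UTC.
Add 14 hours and 55 minutes leg 2 → 07:20 UTC (Nov 11).
Add 3 hours and 50 minutes layover in Farhaven → 11:10 UTC.
Add 13 hours 5 minutes leg 3 → 00:15 UTC (Nov 12).
London is UTC+0, so local arrival is the same: 00:15 on Nov 12.

00:15 on November 12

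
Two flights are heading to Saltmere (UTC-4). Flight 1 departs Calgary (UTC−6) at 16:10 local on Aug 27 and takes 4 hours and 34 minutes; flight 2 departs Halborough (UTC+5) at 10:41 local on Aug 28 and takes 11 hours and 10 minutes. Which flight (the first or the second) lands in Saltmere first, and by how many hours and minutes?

Flight 1 in UTC: 16:10 + 6:00 = 22:10 on Aug 27.
+4 hours and 34 minutes → arrive 02:44 UTC on Aug 28.
Flight 2 in UTC: 10:41 − 5:00 = 05:41 on Aug 28.
+11 hours and 10 minutes → arrive 16:51 UTC on Aug 28.
Flight 1 lands earlier by 14 hours 7 minutes.

the first, by 14 hours 7 minutes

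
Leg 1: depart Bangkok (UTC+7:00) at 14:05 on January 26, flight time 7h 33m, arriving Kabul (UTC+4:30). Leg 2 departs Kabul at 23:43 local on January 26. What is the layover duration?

Convert departure to UTC: 14:05 − 7:00 = 07:05 UTC on Jan 26.
Add 7 hours and 33 minutes flight time → 14:38 UTC.
Kabul is UTC+4:30, so local arrival = 14:38 + 4:30 = 19:08 on Jan 26.
Layover = 23:43 − 19:08 = 4 hours 35 minutes.

4 hours 35 minutes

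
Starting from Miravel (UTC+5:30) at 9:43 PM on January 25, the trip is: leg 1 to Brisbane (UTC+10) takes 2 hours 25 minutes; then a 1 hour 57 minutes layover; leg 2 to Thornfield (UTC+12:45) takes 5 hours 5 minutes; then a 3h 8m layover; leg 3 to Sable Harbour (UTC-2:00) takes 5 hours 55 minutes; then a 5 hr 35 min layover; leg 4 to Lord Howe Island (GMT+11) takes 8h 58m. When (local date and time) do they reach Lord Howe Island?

Convert departure to UTC: 9:43 PM − 5:30 = 4:13 PM UTC on Jan 25.
Add 2 hours 25 minutes leg 1 → 6:38 PM UTC.
Add 1 hour and 57 minutes layover in Brisbane → 8:35 PM UTC.
Add 5 hours 5 minutes leg 2 → 1:40 AM UTC (Jan 26).
Add 3 hours 8 minutes layover in Thornfield → 4:48 AM UTC.
Add 5 hours 55 minutes leg 3 → 10:43 AM UTC.
Add 5 hours and 35 minutes layover in Sable Harbour → 4:18 PM UTC.
Add 8 hours and 58 minutes leg 4 → 1:16 AM UTC (Jan 27).
Lord Howe Island is UTC+11:00, so local arrival = 1:16 AM + 11:00 = 12:16 PM on Jan 27.

12:16 PM on January 27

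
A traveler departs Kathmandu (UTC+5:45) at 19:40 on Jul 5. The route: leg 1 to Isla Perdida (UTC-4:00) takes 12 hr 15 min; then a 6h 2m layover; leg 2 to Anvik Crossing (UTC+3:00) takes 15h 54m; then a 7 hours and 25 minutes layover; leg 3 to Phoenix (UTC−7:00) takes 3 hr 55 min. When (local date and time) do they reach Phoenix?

Convert departure to UTC: 19:40 − 5:45 = 13:55 UTC on Jul 5.
Add 12 hours 15 minutes leg 1 → 02:10 UTC (Jul 6).
Add 6 hours 2 minutes layover in Isla Perdida → 08:12 UTC.
Add 15 hours 54 minutes leg 2 → 00:06 UTC (Jul 7).
Add 7 hours 25 minutes layover in Anvik Crossing → 07:31 UTC.
Add 3 hours and 55 minutes leg 3 → 11:26 UTC.
Phoenix is UTC−7:00, so local arrival = 11:26 − 7:00 = 04:26 on Jul 7.

04:26 on Jul 7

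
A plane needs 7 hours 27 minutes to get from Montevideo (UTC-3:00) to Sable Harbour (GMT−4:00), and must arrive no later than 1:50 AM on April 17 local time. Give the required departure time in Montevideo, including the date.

7:23 PM on April 16

Target arrival in UTC: 1:50 AM + 4:00 = 5:50 AM on Apr 17.
Subtract 7 hours and 27 minutes → departure 10:23 PM UTC on Apr 16.
Montevideo is UTC−3:00: 10:23 PM − 3:00 = 7:23 PM on Apr 16.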